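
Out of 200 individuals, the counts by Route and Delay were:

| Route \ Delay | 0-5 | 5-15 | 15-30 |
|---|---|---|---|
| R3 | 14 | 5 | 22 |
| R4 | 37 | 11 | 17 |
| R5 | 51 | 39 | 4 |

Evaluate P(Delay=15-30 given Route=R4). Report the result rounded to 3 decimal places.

Total with Route=R4: 37 + 11 + 17 = 65.
P(Delay=15-30 | Route=R4) = 17/65 = 0.262.

0.262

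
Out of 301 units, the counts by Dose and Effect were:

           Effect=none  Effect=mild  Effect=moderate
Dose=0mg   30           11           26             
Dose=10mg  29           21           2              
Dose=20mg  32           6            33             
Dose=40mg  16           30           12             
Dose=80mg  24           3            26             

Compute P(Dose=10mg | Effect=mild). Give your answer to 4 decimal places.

0.2958

Total with Effect=mild: 11 + 21 + 6 + 30 + 3 = 71.
P(Dose=10mg | Effect=mild) = 21/71 = 0.2958.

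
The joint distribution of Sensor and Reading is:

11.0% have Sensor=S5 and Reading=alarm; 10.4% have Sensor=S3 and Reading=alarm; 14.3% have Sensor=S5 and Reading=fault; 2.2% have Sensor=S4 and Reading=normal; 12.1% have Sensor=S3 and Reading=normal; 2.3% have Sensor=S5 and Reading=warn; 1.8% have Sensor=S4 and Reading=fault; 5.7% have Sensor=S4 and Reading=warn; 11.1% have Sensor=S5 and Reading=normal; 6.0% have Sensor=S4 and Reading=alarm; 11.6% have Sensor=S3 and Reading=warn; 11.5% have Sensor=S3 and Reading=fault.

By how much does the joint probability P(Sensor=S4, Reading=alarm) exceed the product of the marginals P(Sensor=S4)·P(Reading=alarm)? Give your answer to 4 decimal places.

P(Sensor=S4) = 0.022 + 0.057 + 0.060 + 0.018 = 0.157.
P(Reading=alarm) = 0.104 + 0.060 + 0.110 = 0.274.
P(Sensor=S4, Reading=alarm) − P(Sensor=S4)P(Reading=alarm) = 0.060 − 0.157×0.274 = 0.0170.

0.0170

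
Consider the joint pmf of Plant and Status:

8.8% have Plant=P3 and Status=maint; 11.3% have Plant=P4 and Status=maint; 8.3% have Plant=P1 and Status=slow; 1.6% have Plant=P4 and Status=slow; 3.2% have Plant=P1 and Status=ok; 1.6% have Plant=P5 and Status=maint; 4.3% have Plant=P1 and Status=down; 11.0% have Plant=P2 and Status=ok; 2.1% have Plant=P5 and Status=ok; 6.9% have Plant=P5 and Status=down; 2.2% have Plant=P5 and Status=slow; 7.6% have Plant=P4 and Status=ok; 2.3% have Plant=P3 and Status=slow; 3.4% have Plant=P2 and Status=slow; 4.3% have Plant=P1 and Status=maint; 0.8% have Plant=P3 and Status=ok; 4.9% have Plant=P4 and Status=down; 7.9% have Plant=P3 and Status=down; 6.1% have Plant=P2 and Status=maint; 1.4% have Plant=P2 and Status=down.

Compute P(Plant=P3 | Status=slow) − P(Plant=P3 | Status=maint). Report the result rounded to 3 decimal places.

P(Status=slow) = 0.083 + 0.034 + 0.023 + 0.016 + 0.022 = 0.178; P(Plant=P3 | Status=slow) = 0.023/0.178 = 0.1292.
P(Status=maint) = 0.043 + 0.061 + 0.088 + 0.113 + 0.016 = 0.321; P(Plant=P3 | Status=maint) = 0.088/0.321 = 0.2741.
Difference = -0.145.

-0.145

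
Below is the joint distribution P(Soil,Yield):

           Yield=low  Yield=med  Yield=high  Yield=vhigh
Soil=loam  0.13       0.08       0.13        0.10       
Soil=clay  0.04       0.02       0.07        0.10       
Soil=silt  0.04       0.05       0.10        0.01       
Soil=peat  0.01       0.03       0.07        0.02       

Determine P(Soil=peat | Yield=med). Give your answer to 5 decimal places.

0.16667

P(Yield=med) = 0.08 + 0.02 + 0.05 + 0.03 = 0.18.
P(Soil=peat | Yield=med) = 0.03/0.18 = 0.16667.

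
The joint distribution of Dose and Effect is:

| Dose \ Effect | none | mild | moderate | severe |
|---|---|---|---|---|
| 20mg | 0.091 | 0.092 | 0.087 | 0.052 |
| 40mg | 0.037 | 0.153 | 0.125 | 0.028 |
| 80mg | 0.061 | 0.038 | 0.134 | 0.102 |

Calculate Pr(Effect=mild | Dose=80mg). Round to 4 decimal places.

0.1134

P(Dose=80mg) = 0.061 + 0.038 + 0.134 + 0.102 = 0.335.
P(Effect=mild | Dose=80mg) = 0.038/0.335 = 0.1134.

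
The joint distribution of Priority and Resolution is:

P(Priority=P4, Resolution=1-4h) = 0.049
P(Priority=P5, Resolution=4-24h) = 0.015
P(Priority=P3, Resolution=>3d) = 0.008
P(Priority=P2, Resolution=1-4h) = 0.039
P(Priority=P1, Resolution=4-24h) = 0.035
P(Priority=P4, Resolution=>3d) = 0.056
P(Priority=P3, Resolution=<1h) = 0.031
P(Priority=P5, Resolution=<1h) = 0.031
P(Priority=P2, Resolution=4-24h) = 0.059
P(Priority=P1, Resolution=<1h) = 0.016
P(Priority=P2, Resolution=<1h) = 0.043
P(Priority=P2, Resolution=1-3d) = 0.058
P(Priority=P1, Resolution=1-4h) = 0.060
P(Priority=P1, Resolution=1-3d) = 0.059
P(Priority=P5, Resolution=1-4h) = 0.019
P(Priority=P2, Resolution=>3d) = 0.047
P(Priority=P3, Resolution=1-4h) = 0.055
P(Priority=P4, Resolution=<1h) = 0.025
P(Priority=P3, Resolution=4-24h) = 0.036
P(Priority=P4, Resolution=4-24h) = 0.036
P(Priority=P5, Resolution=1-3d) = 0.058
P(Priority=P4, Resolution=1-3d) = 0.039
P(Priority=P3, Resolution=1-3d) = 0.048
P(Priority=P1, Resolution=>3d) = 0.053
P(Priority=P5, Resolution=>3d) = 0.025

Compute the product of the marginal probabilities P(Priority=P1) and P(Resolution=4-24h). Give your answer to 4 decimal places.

P(Priority=P1) = 0.016 + 0.060 + 0.035 + 0.059 + 0.053 = 0.223.
P(Resolution=4-24h) = 0.035 + 0.059 + 0.036 + 0.036 + 0.015 = 0.181.
Product: 0.223 × 0.181 = 0.0404.

0.0404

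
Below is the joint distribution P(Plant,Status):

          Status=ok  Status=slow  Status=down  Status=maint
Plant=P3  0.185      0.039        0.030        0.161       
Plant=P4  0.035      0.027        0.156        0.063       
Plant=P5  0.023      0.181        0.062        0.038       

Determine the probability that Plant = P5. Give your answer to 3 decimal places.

P(Plant=P5) = 0.023 + 0.181 + 0.062 + 0.038 = 0.304.

0.304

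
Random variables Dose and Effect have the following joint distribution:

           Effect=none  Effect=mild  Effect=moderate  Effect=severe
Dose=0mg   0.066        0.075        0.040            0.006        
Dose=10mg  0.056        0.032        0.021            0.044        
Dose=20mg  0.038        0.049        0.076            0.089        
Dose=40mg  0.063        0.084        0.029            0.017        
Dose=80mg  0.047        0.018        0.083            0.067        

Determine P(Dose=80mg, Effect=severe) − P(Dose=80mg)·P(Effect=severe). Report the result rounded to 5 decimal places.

P(Dose=80mg) = 0.047 + 0.018 + 0.083 + 0.067 = 0.215.
P(Effect=severe) = 0.006 + 0.044 + 0.089 + 0.017 + 0.067 = 0.223.
P(Dose=80mg, Effect=severe) − P(Dose=80mg)P(Effect=severe) = 0.067 − 0.215×0.223 = 0.01906.

0.01906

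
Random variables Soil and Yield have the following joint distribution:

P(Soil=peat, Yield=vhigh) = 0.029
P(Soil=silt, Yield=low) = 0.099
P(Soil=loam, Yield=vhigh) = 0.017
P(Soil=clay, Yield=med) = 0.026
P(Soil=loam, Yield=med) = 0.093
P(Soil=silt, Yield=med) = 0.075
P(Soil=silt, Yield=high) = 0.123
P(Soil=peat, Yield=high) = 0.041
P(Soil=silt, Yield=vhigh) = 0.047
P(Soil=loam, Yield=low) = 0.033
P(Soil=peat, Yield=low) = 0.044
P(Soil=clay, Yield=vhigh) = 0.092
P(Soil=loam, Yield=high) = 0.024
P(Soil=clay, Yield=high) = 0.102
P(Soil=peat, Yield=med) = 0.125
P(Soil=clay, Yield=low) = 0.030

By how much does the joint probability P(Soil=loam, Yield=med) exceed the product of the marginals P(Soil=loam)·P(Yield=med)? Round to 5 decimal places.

P(Soil=loam) = 0.033 + 0.093 + 0.024 + 0.017 = 0.167.
P(Yield=med) = 0.093 + 0.026 + 0.075 + 0.125 = 0.319.
P(Soil=loam, Yield=med) − P(Soil=loam)P(Yield=med) = 0.093 − 0.167×0.319 = 0.03973.

0.03973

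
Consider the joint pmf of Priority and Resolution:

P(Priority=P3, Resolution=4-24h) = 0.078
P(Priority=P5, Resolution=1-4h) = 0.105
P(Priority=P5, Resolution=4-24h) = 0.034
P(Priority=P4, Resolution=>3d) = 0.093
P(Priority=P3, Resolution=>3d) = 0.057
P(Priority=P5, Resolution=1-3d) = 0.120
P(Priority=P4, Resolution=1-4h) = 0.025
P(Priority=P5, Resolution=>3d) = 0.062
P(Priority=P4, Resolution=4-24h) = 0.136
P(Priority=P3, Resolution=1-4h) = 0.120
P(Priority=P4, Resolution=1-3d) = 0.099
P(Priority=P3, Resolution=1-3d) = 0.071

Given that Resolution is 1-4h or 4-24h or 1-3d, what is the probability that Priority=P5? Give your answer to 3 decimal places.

P(Resolution=1-4h) = 0.120 + 0.025 + 0.105 = 0.250.
P(Resolution=4-24h) = 0.078 + 0.136 + 0.034 = 0.248.
P(Resolution=1-3d) = 0.071 + 0.099 + 0.120 = 0.290.
P(Resolution ∈ {1-4h, 4-24h, 1-3d}) = 0.250 + 0.248 + 0.290 = 0.788; P(Priority=P5, Resolution ∈ {1-4h, 4-24h, 1-3d}) = 0.105 + 0.034 + 0.120 = 0.259.
P(Priority=P5 | Resolution ∈ {1-4h, 4-24h, 1-3d}) = 0.259/0.788 = 0.329.

0.329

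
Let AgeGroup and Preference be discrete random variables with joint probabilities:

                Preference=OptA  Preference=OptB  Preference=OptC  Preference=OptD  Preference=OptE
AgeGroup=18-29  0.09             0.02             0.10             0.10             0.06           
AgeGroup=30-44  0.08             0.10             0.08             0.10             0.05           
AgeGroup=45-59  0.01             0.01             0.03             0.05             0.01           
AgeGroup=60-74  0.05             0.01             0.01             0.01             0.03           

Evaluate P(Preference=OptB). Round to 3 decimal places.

P(Preference=OptB) = 0.02 + 0.10 + 0.01 + 0.01 = 0.14.

0.140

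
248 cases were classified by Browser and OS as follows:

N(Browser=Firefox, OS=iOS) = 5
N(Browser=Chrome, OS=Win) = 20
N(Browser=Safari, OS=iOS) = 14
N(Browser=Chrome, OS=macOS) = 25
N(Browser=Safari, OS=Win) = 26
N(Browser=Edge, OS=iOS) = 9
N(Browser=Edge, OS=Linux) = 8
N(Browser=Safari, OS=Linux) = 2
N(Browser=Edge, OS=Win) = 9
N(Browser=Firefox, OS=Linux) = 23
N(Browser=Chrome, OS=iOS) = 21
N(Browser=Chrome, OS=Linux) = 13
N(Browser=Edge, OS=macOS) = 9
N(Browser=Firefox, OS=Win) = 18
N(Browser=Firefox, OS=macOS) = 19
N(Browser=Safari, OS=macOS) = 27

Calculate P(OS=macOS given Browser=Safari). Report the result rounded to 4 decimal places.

0.3913

Total with Browser=Safari: 26 + 27 + 2 + 14 = 69.
P(OS=macOS | Browser=Safari) = 27/69 = 0.3913.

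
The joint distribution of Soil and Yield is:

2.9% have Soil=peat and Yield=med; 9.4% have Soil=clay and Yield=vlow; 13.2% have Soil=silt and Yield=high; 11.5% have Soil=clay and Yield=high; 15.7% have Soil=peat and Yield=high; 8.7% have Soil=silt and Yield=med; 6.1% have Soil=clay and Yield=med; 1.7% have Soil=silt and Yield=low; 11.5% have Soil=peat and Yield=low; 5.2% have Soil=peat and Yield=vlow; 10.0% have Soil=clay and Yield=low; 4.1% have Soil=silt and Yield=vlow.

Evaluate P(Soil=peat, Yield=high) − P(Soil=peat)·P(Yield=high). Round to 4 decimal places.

0.0144

P(Soil=peat) = 0.052 + 0.115 + 0.029 + 0.157 = 0.353.
P(Yield=high) = 0.115 + 0.132 + 0.157 = 0.404.
P(Soil=peat, Yield=high) − P(Soil=peat)P(Yield=high) = 0.157 − 0.353×0.404 = 0.0144.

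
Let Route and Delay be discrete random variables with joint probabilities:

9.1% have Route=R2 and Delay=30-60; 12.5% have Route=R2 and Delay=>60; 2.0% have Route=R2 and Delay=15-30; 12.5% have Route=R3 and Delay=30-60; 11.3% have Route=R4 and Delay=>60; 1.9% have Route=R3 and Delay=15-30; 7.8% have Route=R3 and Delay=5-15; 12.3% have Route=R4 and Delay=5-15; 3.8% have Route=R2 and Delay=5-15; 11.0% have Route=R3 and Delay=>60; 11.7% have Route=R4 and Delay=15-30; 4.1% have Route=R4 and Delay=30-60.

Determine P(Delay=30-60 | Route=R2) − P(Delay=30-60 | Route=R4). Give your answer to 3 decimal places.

P(Route=R2) = 0.038 + 0.020 + 0.091 + 0.125 = 0.274; P(Delay=30-60 | Route=R2) = 0.091/0.274 = 0.3321.
P(Route=R4) = 0.123 + 0.117 + 0.041 + 0.113 = 0.394; P(Delay=30-60 | Route=R4) = 0.041/0.394 = 0.1041.
Difference = 0.228.

0.228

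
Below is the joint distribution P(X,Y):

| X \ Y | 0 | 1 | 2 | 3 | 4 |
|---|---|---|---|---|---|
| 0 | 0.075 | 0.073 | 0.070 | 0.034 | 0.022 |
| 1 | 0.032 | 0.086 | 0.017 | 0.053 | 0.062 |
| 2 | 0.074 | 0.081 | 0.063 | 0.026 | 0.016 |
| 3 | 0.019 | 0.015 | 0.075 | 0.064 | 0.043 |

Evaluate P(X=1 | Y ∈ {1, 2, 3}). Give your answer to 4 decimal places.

P(Y=1) = 0.073 + 0.086 + 0.081 + 0.015 = 0.255.
P(Y=2) = 0.070 + 0.017 + 0.063 + 0.075 = 0.225.
P(Y=3) = 0.034 + 0.053 + 0.026 + 0.064 = 0.177.
P(Y ∈ {1, 2, 3}) = 0.255 + 0.225 + 0.177 = 0.657; P(X=1, Y ∈ {1, 2, 3}) = 0.086 + 0.017 + 0.053 = 0.156.
P(X=1 | Y ∈ {1, 2, 3}) = 0.156/0.657 = 0.2374.

0.2374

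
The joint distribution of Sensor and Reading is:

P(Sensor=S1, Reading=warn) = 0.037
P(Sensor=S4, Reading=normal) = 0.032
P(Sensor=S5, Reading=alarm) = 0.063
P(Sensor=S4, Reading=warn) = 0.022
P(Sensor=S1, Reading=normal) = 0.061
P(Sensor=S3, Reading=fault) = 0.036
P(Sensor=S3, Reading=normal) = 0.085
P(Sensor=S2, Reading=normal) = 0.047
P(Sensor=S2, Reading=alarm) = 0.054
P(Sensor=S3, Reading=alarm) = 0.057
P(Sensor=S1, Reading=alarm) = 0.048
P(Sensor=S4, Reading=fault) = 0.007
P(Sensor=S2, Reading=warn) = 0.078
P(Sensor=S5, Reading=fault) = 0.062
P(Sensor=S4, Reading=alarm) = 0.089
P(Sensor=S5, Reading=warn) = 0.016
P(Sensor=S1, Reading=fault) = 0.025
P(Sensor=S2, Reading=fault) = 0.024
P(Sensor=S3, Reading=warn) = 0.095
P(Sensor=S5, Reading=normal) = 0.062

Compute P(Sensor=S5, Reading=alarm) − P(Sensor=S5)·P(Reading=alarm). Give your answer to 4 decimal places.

P(Sensor=S5) = 0.062 + 0.016 + 0.063 + 0.062 = 0.203.
P(Reading=alarm) = 0.048 + 0.054 + 0.057 + 0.089 + 0.063 = 0.311.
P(Sensor=S5, Reading=alarm) − P(Sensor=S5)P(Reading=alarm) = 0.063 − 0.203×0.311 = -0.0001.

-0.0001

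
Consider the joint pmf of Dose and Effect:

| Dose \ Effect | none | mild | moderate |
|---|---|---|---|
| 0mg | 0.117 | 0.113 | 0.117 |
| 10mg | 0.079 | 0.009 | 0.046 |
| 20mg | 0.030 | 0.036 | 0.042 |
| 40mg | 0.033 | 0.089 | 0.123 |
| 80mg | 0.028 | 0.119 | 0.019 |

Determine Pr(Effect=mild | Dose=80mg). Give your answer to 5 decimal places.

P(Dose=80mg) = 0.028 + 0.119 + 0.019 = 0.166.
P(Effect=mild | Dose=80mg) = 0.119/0.166 = 0.71687.

0.71687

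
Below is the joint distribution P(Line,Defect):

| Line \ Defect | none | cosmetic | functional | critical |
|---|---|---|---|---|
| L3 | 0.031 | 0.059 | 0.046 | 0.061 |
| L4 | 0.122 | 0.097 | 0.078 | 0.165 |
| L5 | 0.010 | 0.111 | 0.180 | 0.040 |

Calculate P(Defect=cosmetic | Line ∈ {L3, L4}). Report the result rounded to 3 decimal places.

P(Line=L3) = 0.031 + 0.059 + 0.046 + 0.061 = 0.197.
P(Line=L4) = 0.122 + 0.097 + 0.078 + 0.165 = 0.462.
P(Line ∈ {L3, L4}) = 0.197 + 0.462 = 0.659; P(Defect=cosmetic, Line ∈ {L3, L4}) = 0.059 + 0.097 = 0.156.
P(Defect=cosmetic | Line ∈ {L3, L4}) = 0.156/0.659 = 0.237.

0.237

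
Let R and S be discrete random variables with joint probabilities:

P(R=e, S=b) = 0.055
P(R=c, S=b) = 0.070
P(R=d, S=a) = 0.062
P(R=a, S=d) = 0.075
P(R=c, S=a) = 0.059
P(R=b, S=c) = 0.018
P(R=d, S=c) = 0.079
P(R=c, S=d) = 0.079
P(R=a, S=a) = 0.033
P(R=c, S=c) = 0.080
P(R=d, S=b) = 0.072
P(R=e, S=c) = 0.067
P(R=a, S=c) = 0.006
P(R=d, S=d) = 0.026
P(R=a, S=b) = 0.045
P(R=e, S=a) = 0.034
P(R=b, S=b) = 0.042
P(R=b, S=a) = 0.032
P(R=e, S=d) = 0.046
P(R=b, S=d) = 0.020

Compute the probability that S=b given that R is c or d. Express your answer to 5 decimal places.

0.26945

P(R=c) = 0.059 + 0.070 + 0.080 + 0.079 = 0.288.
P(R=d) = 0.062 + 0.072 + 0.079 + 0.026 = 0.239.
P(R ∈ {c, d}) = 0.288 + 0.239 = 0.527; P(S=b, R ∈ {c, d}) = 0.070 + 0.072 = 0.142.
P(S=b | R ∈ {c, d}) = 0.142/0.527 = 0.26945.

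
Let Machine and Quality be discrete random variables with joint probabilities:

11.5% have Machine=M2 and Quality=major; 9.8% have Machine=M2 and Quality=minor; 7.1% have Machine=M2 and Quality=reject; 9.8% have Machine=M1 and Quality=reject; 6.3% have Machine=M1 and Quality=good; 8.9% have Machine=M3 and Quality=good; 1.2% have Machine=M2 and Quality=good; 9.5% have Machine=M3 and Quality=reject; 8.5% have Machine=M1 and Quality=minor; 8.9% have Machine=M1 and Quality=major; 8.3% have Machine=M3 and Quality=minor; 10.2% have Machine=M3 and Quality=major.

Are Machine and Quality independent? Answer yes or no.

no

P(Machine=M2) = 0.296 and P(Quality=good) = 0.164, so their product is 0.04854, but P(Machine=M2, Quality=good) = 0.012. Since these differ, Machine and Quality are not independent.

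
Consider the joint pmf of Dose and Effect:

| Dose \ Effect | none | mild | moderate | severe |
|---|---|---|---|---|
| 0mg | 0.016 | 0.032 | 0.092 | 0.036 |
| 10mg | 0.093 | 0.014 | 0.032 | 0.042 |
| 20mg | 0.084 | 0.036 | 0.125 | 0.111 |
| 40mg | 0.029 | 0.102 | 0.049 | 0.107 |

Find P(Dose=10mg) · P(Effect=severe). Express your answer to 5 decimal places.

P(Dose=10mg) = 0.093 + 0.014 + 0.032 + 0.042 = 0.181.
P(Effect=severe) = 0.036 + 0.042 + 0.111 + 0.107 = 0.296.
Product: 0.181 × 0.296 = 0.05358.

0.05358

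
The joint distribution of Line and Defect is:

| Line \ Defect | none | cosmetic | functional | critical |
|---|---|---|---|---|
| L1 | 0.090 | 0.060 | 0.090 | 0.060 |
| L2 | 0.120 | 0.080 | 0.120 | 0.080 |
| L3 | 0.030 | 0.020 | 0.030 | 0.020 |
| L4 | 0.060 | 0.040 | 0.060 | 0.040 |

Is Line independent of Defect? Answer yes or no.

yes

Every cell satisfies P(Line,Defect) = P(Line)·P(Defect). For instance P(Line=L1) = 0.300, P(Defect=none) = 0.300, and 0.300×0.300 = 0.090 matches the joint entry. So Line and Defect are independent.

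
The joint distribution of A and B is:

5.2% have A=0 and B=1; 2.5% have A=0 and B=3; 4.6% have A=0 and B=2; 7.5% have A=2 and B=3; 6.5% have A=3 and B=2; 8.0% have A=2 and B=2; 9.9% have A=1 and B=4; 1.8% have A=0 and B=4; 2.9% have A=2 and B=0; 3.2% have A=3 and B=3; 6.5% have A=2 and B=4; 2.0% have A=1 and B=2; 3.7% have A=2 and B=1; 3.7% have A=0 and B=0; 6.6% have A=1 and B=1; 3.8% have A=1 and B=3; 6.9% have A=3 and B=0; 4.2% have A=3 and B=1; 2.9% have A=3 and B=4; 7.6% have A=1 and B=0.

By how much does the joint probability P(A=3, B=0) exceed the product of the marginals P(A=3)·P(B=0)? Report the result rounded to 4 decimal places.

P(A=3) = 0.069 + 0.042 + 0.065 + 0.032 + 0.029 = 0.237.
P(B=0) = 0.037 + 0.076 + 0.029 + 0.069 = 0.211.
P(A=3, B=0) − P(A=3)P(B=0) = 0.069 − 0.237×0.211 = 0.0190.

0.0190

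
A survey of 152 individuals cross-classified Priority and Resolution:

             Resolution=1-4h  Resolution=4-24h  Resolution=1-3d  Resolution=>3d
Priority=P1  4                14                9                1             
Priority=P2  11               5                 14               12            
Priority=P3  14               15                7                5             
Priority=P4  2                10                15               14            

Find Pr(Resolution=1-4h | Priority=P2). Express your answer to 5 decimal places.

Total with Priority=P2: 11 + 5 + 14 + 12 = 42.
P(Resolution=1-4h | Priority=P2) = 11/42 = 0.26190.

0.26190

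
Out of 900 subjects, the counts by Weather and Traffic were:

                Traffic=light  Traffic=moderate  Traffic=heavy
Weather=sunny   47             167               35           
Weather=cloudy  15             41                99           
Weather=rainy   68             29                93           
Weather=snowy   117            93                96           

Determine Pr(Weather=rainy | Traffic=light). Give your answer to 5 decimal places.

Total with Traffic=light: 47 + 15 + 68 + 117 = 247.
P(Weather=rainy | Traffic=light) = 68/247 = 0.27530.

0.27530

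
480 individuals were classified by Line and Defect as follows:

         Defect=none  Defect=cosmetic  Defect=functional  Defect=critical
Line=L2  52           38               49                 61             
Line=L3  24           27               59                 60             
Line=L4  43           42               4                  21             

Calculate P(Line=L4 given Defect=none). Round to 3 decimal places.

0.361

Total with Defect=none: 52 + 24 + 43 = 119.
P(Line=L4 | Defect=none) = 43/119 = 0.361.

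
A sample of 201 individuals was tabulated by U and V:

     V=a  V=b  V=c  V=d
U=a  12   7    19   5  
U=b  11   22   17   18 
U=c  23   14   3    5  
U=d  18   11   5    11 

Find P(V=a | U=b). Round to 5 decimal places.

Total with U=b: 11 + 22 + 17 + 18 = 68.
P(V=a | U=b) = 11/68 = 0.16176.

0.16176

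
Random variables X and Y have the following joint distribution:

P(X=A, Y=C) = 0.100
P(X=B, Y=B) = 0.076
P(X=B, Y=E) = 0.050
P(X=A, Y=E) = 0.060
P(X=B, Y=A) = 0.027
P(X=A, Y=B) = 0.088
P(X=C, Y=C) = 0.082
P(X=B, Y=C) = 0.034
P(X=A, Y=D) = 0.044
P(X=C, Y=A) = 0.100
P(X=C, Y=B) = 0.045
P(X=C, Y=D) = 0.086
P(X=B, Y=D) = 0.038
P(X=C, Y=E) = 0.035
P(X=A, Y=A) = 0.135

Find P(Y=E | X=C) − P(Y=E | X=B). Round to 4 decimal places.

-0.1216

P(X=C) = 0.100 + 0.045 + 0.082 + 0.086 + 0.035 = 0.348; P(Y=E | X=C) = 0.035/0.348 = 0.10057.
P(X=B) = 0.027 + 0.076 + 0.034 + 0.038 + 0.050 = 0.225; P(Y=E | X=B) = 0.050/0.225 = 0.22222.
Difference = -0.1216.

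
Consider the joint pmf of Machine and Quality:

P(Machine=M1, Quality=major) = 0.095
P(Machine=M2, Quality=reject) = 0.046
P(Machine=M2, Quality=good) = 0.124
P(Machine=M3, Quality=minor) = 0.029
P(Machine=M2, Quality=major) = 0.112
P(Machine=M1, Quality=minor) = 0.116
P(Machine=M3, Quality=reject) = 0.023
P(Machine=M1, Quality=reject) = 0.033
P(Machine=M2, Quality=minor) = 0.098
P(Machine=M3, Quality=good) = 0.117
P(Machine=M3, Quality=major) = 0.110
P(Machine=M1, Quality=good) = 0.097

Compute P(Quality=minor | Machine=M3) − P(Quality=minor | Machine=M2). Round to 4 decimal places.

-0.1540

P(Machine=M3) = 0.117 + 0.029 + 0.110 + 0.023 = 0.279; P(Quality=minor | Machine=M3) = 0.029/0.279 = 0.10394.
P(Machine=M2) = 0.124 + 0.098 + 0.112 + 0.046 = 0.380; P(Quality=minor | Machine=M2) = 0.098/0.380 = 0.25789.
Difference = -0.1540.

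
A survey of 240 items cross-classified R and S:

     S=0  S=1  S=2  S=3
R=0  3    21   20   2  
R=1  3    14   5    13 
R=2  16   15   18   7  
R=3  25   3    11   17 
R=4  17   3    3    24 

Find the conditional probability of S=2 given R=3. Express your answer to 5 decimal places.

Total with R=3: 25 + 3 + 11 + 17 = 56.
P(S=2 | R=3) = 11/56 = 0.19643.

0.19643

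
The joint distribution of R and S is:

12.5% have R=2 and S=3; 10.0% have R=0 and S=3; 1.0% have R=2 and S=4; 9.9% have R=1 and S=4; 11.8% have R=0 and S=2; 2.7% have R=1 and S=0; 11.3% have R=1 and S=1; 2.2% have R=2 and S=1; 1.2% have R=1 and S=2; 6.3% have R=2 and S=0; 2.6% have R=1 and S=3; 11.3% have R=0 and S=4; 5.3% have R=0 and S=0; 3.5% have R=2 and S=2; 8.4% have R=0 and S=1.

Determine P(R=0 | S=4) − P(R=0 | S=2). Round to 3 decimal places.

P(S=4) = 0.113 + 0.099 + 0.010 = 0.222; P(R=0 | S=4) = 0.113/0.222 = 0.5090.
P(S=2) = 0.118 + 0.012 + 0.035 = 0.165; P(R=0 | S=2) = 0.118/0.165 = 0.7152.
Difference = -0.206.

-0.206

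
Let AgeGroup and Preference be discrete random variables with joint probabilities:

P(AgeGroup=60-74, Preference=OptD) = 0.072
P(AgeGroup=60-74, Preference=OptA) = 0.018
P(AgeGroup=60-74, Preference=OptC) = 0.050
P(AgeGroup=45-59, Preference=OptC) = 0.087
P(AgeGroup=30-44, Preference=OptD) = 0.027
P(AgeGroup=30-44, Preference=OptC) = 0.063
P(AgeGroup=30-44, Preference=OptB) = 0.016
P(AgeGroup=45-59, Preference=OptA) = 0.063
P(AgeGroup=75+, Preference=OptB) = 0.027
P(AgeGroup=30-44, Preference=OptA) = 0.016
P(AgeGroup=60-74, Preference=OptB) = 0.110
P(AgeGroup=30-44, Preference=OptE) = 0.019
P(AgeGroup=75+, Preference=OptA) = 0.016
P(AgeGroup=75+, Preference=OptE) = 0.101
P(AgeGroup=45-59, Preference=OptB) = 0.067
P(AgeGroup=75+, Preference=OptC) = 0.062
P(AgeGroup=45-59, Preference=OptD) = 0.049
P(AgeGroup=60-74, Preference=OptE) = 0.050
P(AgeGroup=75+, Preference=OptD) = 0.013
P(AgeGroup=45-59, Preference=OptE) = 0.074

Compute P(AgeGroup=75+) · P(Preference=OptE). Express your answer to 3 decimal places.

0.053

P(AgeGroup=75+) = 0.016 + 0.027 + 0.062 + 0.013 + 0.101 = 0.219.
P(Preference=OptE) = 0.019 + 0.074 + 0.050 + 0.101 = 0.244.
Product: 0.219 × 0.244 = 0.053.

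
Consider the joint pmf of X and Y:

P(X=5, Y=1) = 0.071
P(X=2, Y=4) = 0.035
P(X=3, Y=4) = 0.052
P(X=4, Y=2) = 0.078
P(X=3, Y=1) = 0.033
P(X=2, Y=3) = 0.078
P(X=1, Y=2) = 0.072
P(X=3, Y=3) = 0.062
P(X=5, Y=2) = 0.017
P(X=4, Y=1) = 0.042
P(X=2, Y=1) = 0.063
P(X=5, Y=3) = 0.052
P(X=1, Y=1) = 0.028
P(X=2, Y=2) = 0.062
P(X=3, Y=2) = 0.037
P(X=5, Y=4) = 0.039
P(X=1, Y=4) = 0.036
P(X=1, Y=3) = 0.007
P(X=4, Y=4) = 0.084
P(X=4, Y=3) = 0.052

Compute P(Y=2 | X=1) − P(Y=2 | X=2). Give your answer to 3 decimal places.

0.243

P(X=1) = 0.028 + 0.072 + 0.007 + 0.036 = 0.143; P(Y=2 | X=1) = 0.072/0.143 = 0.5035.
P(X=2) = 0.063 + 0.062 + 0.078 + 0.035 = 0.238; P(Y=2 | X=2) = 0.062/0.238 = 0.2605.
Difference = 0.243.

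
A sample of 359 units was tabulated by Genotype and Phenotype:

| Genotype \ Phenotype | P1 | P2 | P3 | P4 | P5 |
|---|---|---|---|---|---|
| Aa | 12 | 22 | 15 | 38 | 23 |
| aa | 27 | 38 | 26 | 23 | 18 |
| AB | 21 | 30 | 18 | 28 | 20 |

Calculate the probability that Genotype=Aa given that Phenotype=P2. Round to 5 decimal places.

0.24444

Total with Phenotype=P2: 22 + 38 + 30 = 90.
P(Genotype=Aa | Phenotype=P2) = 22/90 = 0.24444.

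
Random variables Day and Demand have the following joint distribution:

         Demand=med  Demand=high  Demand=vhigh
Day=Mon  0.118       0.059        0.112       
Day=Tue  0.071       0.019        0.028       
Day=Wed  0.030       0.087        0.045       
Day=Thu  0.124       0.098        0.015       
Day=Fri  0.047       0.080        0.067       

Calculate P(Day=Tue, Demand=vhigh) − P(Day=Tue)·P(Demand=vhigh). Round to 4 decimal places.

-0.0035

P(Day=Tue) = 0.071 + 0.019 + 0.028 = 0.118.
P(Demand=vhigh) = 0.112 + 0.028 + 0.045 + 0.015 + 0.067 = 0.267.
P(Day=Tue, Demand=vhigh) − P(Day=Tue)P(Demand=vhigh) = 0.028 − 0.118×0.267 = -0.0035.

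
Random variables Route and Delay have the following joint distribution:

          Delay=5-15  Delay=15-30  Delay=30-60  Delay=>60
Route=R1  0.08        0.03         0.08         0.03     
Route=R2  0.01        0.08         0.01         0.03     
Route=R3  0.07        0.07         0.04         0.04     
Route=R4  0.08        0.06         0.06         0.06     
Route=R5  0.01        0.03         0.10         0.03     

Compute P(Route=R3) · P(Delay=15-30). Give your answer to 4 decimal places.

P(Route=R3) = 0.07 + 0.07 + 0.04 + 0.04 = 0.22.
P(Delay=15-30) = 0.03 + 0.08 + 0.07 + 0.06 + 0.03 = 0.27.
Product: 0.22 × 0.27 = 0.0594.

0.0594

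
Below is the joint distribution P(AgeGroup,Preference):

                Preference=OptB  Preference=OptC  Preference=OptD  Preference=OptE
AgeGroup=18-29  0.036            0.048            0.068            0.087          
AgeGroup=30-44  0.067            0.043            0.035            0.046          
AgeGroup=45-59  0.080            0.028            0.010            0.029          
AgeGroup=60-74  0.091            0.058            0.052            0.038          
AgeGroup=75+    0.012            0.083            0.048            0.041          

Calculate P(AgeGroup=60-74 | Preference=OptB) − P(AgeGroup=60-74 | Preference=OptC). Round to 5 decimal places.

0.09510

P(Preference=OptB) = 0.036 + 0.067 + 0.080 + 0.091 + 0.012 = 0.286; P(AgeGroup=60-74 | Preference=OptB) = 0.091/0.286 = 0.318182.
P(Preference=OptC) = 0.048 + 0.043 + 0.028 + 0.058 + 0.083 = 0.260; P(AgeGroup=60-74 | Preference=OptC) = 0.058/0.260 = 0.223077.
Difference = 0.09510.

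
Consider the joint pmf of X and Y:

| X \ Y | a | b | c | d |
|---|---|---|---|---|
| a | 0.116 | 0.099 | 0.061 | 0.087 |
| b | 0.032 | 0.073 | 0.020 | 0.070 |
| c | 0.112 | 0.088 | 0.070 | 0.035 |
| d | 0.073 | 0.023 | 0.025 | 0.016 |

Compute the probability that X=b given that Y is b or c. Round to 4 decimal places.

P(Y=b) = 0.099 + 0.073 + 0.088 + 0.023 = 0.283.
P(Y=c) = 0.061 + 0.020 + 0.070 + 0.025 = 0.176.
P(Y ∈ {b, c}) = 0.283 + 0.176 = 0.459; P(X=b, Y ∈ {b, c}) = 0.073 + 0.020 = 0.093.
P(X=b | Y ∈ {b, c}) = 0.093/0.459 = 0.2026.

0.2026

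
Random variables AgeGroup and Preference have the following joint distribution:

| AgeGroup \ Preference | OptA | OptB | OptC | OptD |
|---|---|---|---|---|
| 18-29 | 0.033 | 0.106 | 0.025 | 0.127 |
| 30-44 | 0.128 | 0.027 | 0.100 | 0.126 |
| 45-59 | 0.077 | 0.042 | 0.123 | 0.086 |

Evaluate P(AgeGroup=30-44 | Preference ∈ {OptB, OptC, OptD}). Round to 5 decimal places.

P(Preference=OptB) = 0.106 + 0.027 + 0.042 = 0.175.
P(Preference=OptC) = 0.025 + 0.100 + 0.123 = 0.248.
P(Preference=OptD) = 0.127 + 0.126 + 0.086 = 0.339.
P(Preference ∈ {OptB, OptC, OptD}) = 0.175 + 0.248 + 0.339 = 0.762; P(AgeGroup=30-44, Preference ∈ {OptB, OptC, OptD}) = 0.027 + 0.100 + 0.126 = 0.253.
P(AgeGroup=30-44 | Preference ∈ {OptB, OptC, OptD}) = 0.253/0.762 = 0.33202.

0.33202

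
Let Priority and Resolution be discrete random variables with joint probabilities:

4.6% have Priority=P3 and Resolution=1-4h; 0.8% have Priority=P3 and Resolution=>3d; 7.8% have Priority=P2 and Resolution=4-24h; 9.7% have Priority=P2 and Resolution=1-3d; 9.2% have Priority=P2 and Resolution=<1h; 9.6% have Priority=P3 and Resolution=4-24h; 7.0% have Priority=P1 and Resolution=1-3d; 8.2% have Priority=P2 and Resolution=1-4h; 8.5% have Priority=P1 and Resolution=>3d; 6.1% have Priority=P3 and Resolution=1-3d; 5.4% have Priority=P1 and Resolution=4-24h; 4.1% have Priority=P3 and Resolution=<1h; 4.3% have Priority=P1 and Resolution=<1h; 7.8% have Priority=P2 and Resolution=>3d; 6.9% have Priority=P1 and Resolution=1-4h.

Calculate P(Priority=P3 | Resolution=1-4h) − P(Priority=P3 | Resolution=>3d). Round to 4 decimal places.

P(Resolution=1-4h) = 0.069 + 0.082 + 0.046 = 0.197; P(Priority=P3 | Resolution=1-4h) = 0.046/0.197 = 0.23350.
P(Resolution=>3d) = 0.085 + 0.078 + 0.008 = 0.171; P(Priority=P3 | Resolution=>3d) = 0.008/0.171 = 0.04678.
Difference = 0.1867.

0.1867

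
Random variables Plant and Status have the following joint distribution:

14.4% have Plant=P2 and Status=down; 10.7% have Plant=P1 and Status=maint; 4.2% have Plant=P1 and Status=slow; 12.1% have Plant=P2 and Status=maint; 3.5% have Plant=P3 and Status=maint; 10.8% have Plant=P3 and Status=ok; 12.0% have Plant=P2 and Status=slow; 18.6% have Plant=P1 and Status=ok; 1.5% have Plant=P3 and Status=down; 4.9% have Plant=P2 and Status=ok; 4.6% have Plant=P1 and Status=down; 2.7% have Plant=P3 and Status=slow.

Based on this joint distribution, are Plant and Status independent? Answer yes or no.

P(Plant=P2) = 0.434 and P(Status=ok) = 0.343, so their product is 0.14886, but P(Plant=P2, Status=ok) = 0.049. Since these differ, Plant and Status are not independent.

no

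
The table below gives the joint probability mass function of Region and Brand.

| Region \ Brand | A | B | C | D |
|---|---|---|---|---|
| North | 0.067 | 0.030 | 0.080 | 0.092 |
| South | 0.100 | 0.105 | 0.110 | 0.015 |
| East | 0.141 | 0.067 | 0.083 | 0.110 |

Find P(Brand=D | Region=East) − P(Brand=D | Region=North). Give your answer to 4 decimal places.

-0.0677

P(Region=East) = 0.141 + 0.067 + 0.083 + 0.110 = 0.401; P(Brand=D | Region=East) = 0.110/0.401 = 0.27431.
P(Region=North) = 0.067 + 0.030 + 0.080 + 0.092 = 0.269; P(Brand=D | Region=North) = 0.092/0.269 = 0.34201.
Difference = -0.0677.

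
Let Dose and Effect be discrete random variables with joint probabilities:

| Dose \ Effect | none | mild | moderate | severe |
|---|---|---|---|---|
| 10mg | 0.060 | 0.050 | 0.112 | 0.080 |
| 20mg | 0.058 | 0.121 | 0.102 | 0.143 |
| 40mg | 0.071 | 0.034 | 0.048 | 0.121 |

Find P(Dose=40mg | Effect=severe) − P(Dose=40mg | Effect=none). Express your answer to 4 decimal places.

-0.0239

P(Effect=severe) = 0.080 + 0.143 + 0.121 = 0.344; P(Dose=40mg | Effect=severe) = 0.121/0.344 = 0.35174.
P(Effect=none) = 0.060 + 0.058 + 0.071 = 0.189; P(Dose=40mg | Effect=none) = 0.071/0.189 = 0.37566.
Difference = -0.0239.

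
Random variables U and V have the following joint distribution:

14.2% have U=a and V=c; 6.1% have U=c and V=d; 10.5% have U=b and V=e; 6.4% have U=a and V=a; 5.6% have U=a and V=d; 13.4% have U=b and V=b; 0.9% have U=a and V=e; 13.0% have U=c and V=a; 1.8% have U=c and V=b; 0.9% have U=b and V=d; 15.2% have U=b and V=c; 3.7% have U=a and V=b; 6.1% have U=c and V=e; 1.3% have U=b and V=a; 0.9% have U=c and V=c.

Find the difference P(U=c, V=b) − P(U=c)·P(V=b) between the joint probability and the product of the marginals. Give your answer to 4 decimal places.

-0.0347

P(U=c) = 0.130 + 0.018 + 0.009 + 0.061 + 0.061 = 0.279.
P(V=b) = 0.037 + 0.134 + 0.018 = 0.189.
P(U=c, V=b) − P(U=c)P(V=b) = 0.018 − 0.279×0.189 = -0.0347.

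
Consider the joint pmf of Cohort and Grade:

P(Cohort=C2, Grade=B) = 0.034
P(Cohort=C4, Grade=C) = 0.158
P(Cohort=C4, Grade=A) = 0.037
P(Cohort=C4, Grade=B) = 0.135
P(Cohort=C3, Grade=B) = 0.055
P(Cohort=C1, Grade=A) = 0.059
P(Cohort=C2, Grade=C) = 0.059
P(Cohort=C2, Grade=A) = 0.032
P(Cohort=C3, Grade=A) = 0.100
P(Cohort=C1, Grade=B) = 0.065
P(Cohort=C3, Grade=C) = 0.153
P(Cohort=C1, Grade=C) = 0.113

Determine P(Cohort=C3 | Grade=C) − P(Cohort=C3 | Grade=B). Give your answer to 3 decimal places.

0.126

P(Grade=C) = 0.113 + 0.059 + 0.153 + 0.158 = 0.483; P(Cohort=C3 | Grade=C) = 0.153/0.483 = 0.3168.
P(Grade=B) = 0.065 + 0.034 + 0.055 + 0.135 = 0.289; P(Cohort=C3 | Grade=B) = 0.055/0.289 = 0.1903.
Difference = 0.126.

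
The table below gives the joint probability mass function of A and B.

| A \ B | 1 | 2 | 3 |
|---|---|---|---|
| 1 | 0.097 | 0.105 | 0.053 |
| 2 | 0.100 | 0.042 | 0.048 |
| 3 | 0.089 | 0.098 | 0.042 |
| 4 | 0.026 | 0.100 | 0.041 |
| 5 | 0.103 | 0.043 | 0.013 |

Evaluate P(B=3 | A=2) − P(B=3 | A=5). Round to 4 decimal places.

0.1709

P(A=2) = 0.100 + 0.042 + 0.048 = 0.190; P(B=3 | A=2) = 0.048/0.190 = 0.25263.
P(A=5) = 0.103 + 0.043 + 0.013 = 0.159; P(B=3 | A=5) = 0.013/0.159 = 0.08176.
Difference = 0.1709.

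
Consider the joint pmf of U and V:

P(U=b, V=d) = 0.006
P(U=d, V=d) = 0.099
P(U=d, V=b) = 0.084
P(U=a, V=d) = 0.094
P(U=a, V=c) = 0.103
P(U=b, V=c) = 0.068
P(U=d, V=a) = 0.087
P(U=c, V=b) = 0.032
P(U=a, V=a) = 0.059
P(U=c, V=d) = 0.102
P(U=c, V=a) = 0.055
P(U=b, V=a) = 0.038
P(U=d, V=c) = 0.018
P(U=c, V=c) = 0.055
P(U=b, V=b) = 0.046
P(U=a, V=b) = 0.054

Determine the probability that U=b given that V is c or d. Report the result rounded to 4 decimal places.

P(V=c) = 0.103 + 0.068 + 0.055 + 0.018 = 0.244.
P(V=d) = 0.094 + 0.006 + 0.102 + 0.099 = 0.301.
P(V ∈ {c, d}) = 0.244 + 0.301 = 0.545; P(U=b, V ∈ {c, d}) = 0.068 + 0.006 = 0.074.
P(U=b | V ∈ {c, d}) = 0.074/0.545 = 0.1358.

0.1358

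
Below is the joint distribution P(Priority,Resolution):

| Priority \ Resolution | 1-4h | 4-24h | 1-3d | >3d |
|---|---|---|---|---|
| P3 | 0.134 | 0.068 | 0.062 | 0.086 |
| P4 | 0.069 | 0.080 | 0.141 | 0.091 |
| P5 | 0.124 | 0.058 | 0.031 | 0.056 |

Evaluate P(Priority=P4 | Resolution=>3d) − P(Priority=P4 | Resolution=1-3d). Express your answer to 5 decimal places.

-0.21201

P(Resolution=>3d) = 0.086 + 0.091 + 0.056 = 0.233; P(Priority=P4 | Resolution=>3d) = 0.091/0.233 = 0.390558.
P(Resolution=1-3d) = 0.062 + 0.141 + 0.031 = 0.234; P(Priority=P4 | Resolution=1-3d) = 0.141/0.234 = 0.602564.
Difference = -0.21201.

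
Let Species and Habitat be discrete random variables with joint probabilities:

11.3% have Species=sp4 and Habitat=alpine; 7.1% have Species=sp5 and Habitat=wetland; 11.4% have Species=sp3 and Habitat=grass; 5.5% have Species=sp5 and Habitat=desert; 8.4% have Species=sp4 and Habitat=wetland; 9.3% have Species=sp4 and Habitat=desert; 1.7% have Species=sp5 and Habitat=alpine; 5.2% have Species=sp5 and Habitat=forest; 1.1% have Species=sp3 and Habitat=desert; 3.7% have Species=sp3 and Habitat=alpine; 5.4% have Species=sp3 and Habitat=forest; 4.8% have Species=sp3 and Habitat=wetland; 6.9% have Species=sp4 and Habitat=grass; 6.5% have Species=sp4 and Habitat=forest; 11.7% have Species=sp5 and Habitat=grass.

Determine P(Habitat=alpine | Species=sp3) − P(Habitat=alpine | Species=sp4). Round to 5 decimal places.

-0.12636

P(Species=sp3) = 0.054 + 0.114 + 0.048 + 0.011 + 0.037 = 0.264; P(Habitat=alpine | Species=sp3) = 0.037/0.264 = 0.140152.
P(Species=sp4) = 0.065 + 0.069 + 0.084 + 0.093 + 0.113 = 0.424; P(Habitat=alpine | Species=sp4) = 0.113/0.424 = 0.266509.
Difference = -0.12636.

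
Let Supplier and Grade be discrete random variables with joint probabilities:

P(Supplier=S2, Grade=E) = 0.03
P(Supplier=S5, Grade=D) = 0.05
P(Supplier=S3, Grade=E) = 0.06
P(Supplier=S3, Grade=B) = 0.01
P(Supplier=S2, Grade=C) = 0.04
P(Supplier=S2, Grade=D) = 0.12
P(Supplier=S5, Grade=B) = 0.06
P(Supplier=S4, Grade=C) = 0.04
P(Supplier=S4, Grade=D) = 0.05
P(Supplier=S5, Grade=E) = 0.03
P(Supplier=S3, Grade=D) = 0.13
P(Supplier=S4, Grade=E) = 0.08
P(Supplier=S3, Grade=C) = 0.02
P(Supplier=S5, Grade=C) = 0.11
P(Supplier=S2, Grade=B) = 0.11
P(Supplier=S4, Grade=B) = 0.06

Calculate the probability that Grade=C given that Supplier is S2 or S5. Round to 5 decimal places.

P(Supplier=S2) = 0.11 + 0.04 + 0.12 + 0.03 = 0.30.
P(Supplier=S5) = 0.06 + 0.11 + 0.05 + 0.03 = 0.25.
P(Supplier ∈ {S2, S5}) = 0.30 + 0.25 = 0.55; P(Grade=C, Supplier ∈ {S2, S5}) = 0.04 + 0.11 = 0.15.
P(Grade=C | Supplier ∈ {S2, S5}) = 0.15/0.55 = 0.27273.

0.27273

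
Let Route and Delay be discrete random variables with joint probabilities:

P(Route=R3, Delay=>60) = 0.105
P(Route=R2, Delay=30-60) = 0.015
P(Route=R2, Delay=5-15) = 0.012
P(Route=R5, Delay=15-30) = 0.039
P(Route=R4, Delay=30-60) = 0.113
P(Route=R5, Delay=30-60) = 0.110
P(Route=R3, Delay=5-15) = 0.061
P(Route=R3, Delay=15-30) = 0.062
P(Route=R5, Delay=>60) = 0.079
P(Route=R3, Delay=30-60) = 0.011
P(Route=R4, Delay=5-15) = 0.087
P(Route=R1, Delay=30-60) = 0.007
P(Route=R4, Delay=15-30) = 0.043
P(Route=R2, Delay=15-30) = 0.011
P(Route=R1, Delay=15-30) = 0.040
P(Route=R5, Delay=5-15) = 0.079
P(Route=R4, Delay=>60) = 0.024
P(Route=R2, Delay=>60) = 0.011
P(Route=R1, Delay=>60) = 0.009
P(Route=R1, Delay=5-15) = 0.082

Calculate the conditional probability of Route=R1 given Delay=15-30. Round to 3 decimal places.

P(Delay=15-30) = 0.040 + 0.011 + 0.062 + 0.043 + 0.039 = 0.195.
P(Route=R1 | Delay=15-30) = 0.040/0.195 = 0.205.

0.205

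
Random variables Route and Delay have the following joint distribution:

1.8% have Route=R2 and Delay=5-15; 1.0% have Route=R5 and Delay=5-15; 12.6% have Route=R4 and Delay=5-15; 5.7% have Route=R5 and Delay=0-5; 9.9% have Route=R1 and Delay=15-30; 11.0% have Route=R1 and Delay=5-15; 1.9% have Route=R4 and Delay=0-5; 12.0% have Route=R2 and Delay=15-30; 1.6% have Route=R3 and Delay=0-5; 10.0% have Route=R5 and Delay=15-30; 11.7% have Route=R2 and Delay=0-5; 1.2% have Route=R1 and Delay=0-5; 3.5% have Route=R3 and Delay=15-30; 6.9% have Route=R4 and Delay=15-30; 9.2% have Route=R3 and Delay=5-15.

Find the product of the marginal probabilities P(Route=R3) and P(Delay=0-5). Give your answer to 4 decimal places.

0.0316

P(Route=R3) = 0.016 + 0.092 + 0.035 = 0.143.
P(Delay=0-5) = 0.012 + 0.117 + 0.016 + 0.019 + 0.057 = 0.221.
Product: 0.143 × 0.221 = 0.0316.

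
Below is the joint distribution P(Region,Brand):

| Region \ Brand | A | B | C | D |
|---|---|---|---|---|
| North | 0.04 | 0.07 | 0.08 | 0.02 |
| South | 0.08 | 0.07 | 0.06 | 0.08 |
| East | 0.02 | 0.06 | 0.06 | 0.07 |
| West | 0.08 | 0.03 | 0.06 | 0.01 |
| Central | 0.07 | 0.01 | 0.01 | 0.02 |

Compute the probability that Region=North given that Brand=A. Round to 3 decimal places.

P(Brand=A) = 0.04 + 0.08 + 0.02 + 0.08 + 0.07 = 0.29.
P(Region=North | Brand=A) = 0.04/0.29 = 0.138.

0.138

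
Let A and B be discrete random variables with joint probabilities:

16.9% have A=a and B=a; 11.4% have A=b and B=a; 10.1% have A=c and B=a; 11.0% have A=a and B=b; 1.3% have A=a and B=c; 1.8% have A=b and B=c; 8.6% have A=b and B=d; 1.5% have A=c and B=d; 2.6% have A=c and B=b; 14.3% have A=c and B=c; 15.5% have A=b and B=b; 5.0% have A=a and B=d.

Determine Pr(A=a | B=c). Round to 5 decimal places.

0.07471

P(B=c) = 0.013 + 0.018 + 0.143 = 0.174.
P(A=a | B=c) = 0.013/0.174 = 0.07471.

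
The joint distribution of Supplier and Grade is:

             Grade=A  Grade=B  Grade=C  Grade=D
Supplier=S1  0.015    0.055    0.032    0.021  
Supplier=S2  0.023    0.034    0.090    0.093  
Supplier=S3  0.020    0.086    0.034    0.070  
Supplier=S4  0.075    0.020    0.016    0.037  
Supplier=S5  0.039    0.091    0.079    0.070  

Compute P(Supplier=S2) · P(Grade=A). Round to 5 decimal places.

0.04128

P(Supplier=S2) = 0.023 + 0.034 + 0.090 + 0.093 = 0.240.
P(Grade=A) = 0.015 + 0.023 + 0.020 + 0.075 + 0.039 = 0.172.
Product: 0.240 × 0.172 = 0.04128.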